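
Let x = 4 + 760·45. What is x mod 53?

19

760·45 = 34200.
34200 = 645·53 + 15, so 34200 mod 53 = 15.
(4 + 15) mod 53 = 19.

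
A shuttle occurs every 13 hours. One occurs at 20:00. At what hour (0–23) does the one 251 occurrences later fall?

19

251·13 = 3263.
3263 mod 24 = 23 (since 135·24 = 3240).
(20 + 23) mod 24 = 19.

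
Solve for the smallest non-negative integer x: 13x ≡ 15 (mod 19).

13⁻¹ ≡ 3 (mod 19) because 13·3 = 39 = 2·19 + 1.
So x ≡ 3·15 = 45 ≡ 7 (mod 19).
Check: 13·7 = 91 = 4·19 + 15.

7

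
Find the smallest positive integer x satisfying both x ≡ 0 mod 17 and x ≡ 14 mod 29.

391

x ≡ 0 (mod 17) gives x ∈ {0, 17, 34, 51, 68, 85, 102, 119, …}.
The first of these with x mod 29 = 14 is 391.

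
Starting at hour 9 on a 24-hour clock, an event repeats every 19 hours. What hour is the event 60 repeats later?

21

60·19 = 1140.
1140 mod 24 = 12 (since 47·24 = 1128).
(9 + 12) mod 24 = 21.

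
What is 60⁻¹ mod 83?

60·18 = 1080 = 13·83 + 1, so 60⁻¹ ≡ 18 (mod 83).

18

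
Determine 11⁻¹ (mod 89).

81

11·81 = 891 = 10·89 + 1, so 11⁻¹ ≡ 81 (mod 89).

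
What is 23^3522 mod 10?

9

Powers of 3 mod 10 repeat with period 4: 3, 9, 7, 1.
3522 leaves remainder 2 on division by 4, so 23^3522 ends in 9.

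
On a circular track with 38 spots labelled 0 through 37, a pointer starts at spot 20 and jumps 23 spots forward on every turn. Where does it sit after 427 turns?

427·23 = 9821.
9821 mod 38 = 17 (since 258·38 = 9804).
(20 + 17) mod 38 = 37.

37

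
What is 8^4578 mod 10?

Last digits of 8^n: 8, 4, 2, 6 (period 4).
4578 leaves remainder 2 on division by 4, so 8^4578 ends in 4.

4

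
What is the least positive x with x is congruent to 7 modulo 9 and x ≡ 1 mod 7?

Since 7·4 ≡ 1 (mod 9), take x = 1 + 7·((7−1)·4 mod 9) = 1 + 7·6 = 43.
Check: 43 mod 9 = 7, 43 mod 7 = 1.

43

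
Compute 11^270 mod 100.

1

By repeated squaring mod 100: 11^1≡11, 11^2≡21, 11^4≡41, 11^8≡81, 11^16≡61, 11^32≡21, 11^64≡41, 11^128≡81, 11^256≡61.
270 = 2 + 4 + 8 + 256, so 11^270 ≡ 21·41·81·61 ≡ 1 (mod 100).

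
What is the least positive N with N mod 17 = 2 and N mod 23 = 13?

x ≡ 2 (mod 17) gives x ∈ {2, 19, 36}.
The first of these with x mod 23 = 13 is 36.

36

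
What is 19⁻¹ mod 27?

27 = 1·19 + 8
19 = 2·8 + 3
8 = 2·3 + 2
3 = 1·2 + 1
2 = 2·1 + 0
Back-substituting gives 19·10 ≡ 1 (mod 27).

10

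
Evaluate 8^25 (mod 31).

Successive squares of 8 mod 31: 8^1≡8, 8^2≡2, 8^4≡4, 8^8≡16, 8^16≡8.
Since 25 = 1 + 8 + 16 in binary, 8^25 ≡ 8·16·8 ≡ 1 (mod 31).

1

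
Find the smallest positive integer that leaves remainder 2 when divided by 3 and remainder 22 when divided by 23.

x ≡ 2 (mod 3) gives x ∈ {2, 5, 8, 11, 14, 17, 20, 23, …}.
The first of these with x mod 23 = 22 is 68.

68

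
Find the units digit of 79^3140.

1

The units digit of 79^n cycles with period 2: 9, 1, …
3140 leaves remainder 0 on division by 2, so 79^3140 ends in 1.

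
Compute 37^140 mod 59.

36

By repeated squaring mod 59: 37^1≡37, 37^2≡12, 37^4≡26, 37^8≡27, 37^16≡21, 37^32≡28, 37^64≡17, 37^128≡53.
Since 140 = 4 + 8 + 128 in binary, 37^140 ≡ 26·27·53 ≡ 36 (mod 59).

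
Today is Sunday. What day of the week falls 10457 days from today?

Dividing 10457 by 7 gives quotient 1493 and remainder 6.
Sunday + 6 days → Saturday.

Saturday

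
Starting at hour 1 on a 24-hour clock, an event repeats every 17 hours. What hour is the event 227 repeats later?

20

227·17 = 3859.
3859 = 160·24 + 19, so 3859 mod 24 = 19.
(1 + 19) mod 24 = 20.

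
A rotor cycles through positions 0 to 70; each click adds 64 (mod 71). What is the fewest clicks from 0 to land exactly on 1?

10

71 = 1·64 + 7
64 = 9·7 + 1
7 = 7·1 + 0
Back-substituting gives 64·10 ≡ 1 (mod 71).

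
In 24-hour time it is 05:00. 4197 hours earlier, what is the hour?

8

4197 − 174·24 = 21, so 4197 ≡ 21 (mod 24).
(5 − 21) mod 24 = 8.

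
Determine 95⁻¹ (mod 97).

48

97 = 1·95 + 2
95 = 47·2 + 1
2 = 2·1 + 0
Back-substituting gives 95·48 ≡ 1 (mod 97).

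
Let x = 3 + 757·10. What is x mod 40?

13

757·10 = 7570.
7570 mod 40 = 10 (since 189·40 = 7560).
(3 + 10) mod 40 = 13.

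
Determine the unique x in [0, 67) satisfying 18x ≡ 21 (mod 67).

57

18⁻¹ ≡ 41 (mod 67) because 18·41 = 738 = 11·67 + 1.
Multiplying both sides by 41: x ≡ 41·21 = 861 ≡ 57 (mod 67).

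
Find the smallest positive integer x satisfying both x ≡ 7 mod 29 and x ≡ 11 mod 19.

239

x ≡ 11 (mod 19) gives x ∈ {11, 30, 49, 68, 87, 106, 125, 144, …}.
The first of these with x mod 29 = 7 is 239.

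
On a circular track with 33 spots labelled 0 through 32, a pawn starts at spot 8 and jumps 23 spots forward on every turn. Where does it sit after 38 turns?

24

38·23 = 874.
874 − 26·33 = 16, so 874 ≡ 16 (mod 33).
(8 + 16) mod 33 = 24.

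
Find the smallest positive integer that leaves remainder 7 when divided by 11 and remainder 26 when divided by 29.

84

x ≡ 7 (mod 11) gives x ∈ {7, 18, 29, 40, 51, 62, 73, 84}.
The first of these with x mod 29 = 26 is 84.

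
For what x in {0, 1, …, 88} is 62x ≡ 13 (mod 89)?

62⁻¹ ≡ 56 (mod 89) because 62·56 = 3472 = 39·89 + 1.
So x ≡ 56·13 = 728 ≡ 16 (mod 89).

16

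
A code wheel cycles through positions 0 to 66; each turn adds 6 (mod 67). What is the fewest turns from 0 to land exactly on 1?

67 = 11·6 + 1
6 = 6·1 + 0
Back-substituting gives 6·56 ≡ 1 (mod 67).

56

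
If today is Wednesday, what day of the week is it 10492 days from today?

Tuesday

10492 mod 7 = 6 (since 1498·7 = 10486).
Wednesday + 6 days → Tuesday.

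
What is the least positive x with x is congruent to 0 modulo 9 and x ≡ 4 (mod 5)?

x ≡ 4 (mod 5) gives x ∈ {4, 9}.
The first of these with x mod 9 = 0 is 9.

9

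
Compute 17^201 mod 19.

11

Successive squares of 17 mod 19: 17^1≡17, 17^2≡4, 17^4≡16, 17^8≡9, 17^16≡5, 17^32≡6, 17^64≡17, 17^128≡4.
Since 201 = 1 + 8 + 64 + 128 in binary, 17^201 ≡ 17·9·17·4 ≡ 11 (mod 19).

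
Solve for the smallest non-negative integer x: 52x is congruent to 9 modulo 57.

21

52⁻¹ ≡ 34 (mod 57) because 52·34 = 1768 = 31·57 + 1.
So x ≡ 34·9 = 306 ≡ 21 (mod 57).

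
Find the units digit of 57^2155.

The units digit of 57^n cycles with period 4: 7, 9, 3, 1, …
2155 leaves remainder 3 on division by 4, so 57^2155 ends in 3.

3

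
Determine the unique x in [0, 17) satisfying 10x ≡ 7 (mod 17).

16

10⁻¹ ≡ 12 (mod 17) because 10·12 = 120 = 7·17 + 1.
Multiplying both sides by 12: x ≡ 12·7 = 84 ≡ 16 (mod 17).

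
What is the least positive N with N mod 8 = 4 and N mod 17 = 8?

Since 17·1 ≡ 1 (mod 8), take x = 8 + 17·((4−8)·1 mod 8) = 8 + 17·4 = 76.
Check: 76 mod 8 = 4, 76 mod 17 = 8.

76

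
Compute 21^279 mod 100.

81

By repeated squaring mod 100: 21^1≡21, 21^2≡41, 21^4≡81, 21^8≡61, 21^16≡21, 21^32≡41, 21^64≡81, 21^128≡61, 21^256≡21.
279 = 1 + 2 + 4 + 16 + 256, so 21^279 ≡ 21·41·81·21·21 ≡ 81 (mod 100).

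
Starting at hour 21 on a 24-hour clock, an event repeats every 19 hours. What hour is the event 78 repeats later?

15

78·19 = 1482.
1482 − 61·24 = 18, so 1482 ≡ 18 (mod 24).
(21 + 18) mod 24 = 15.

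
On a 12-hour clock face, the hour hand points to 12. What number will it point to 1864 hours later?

4

1864 = 155·12 + 4, so 1864 mod 12 = 4.
12 + 4 → 4 on a 12-hour dial.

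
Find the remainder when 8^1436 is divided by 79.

Successive squares of 8 mod 79: 8^1≡8, 8^2≡64, 8^4≡67, 8^8≡65, 8^16≡38, 8^32≡22, 8^64≡10, 8^128≡21, 8^256≡46, 8^512≡62, 8^1024≡52.
Since 1436 = 4 + 8 + 16 + 128 + 256 + 1024 in binary, 8^1436 ≡ 67·65·38·21·46·52 ≡ 22 (mod 79).

22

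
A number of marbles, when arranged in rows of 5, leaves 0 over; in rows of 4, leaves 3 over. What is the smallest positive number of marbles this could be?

x ≡ 3 (mod 4) gives x ∈ {3, 7, 11, 15}.
The first of these with x mod 5 = 0 is 15.

15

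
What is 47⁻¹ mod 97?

64

97 = 2·47 + 3
47 = 15·3 + 2
3 = 1·2 + 1
2 = 2·1 + 0
Back-substituting gives 47·64 ≡ 1 (mod 97).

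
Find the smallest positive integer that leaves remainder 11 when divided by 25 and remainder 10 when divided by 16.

x ≡ 10 (mod 16) gives x ∈ {10, 26, 42, 58, 74, 90, 106, 122, …}.
The first of these with x mod 25 = 11 is 186.

186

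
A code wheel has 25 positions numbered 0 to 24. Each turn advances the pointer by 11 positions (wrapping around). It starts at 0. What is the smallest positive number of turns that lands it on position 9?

The inverse of 11 mod 25 is 16 (since 11·16 = 176 ≡ 1).
So x ≡ 16·9 = 144 ≡ 19 (mod 25).

19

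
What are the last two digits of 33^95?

Square-and-reduce mod 100: 33^1≡33, 33^2≡89, 33^4≡21, 33^8≡41, 33^16≡81, 33^32≡61, 33^64≡21.
Since 95 = 1 + 2 + 4 + 8 + 16 + 64 in binary, 33^95 ≡ 33·89·21·41·81·21 ≡ 57 (mod 100).

57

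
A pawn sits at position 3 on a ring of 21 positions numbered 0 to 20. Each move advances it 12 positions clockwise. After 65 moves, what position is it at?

65·12 = 780.
780 = 37·21 + 3, so 780 mod 21 = 3.
(3 + 3) mod 21 = 6.

6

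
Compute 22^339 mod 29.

5

Square-and-reduce mod 29: 22^1≡22, 22^2≡20, 22^4≡23, 22^8≡7, 22^16≡20, 22^32≡23, 22^64≡7, 22^128≡20, 22^256≡23.
339 = 1 + 2 + 16 + 64 + 256, so 22^339 ≡ 22·20·20·7·23 ≡ 5 (mod 29).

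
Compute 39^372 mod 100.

21

Successive squares of 39 mod 100: 39^1≡39, 39^2≡21, 39^4≡41, 39^8≡81, 39^16≡61, 39^32≡21, 39^64≡41, 39^128≡81, 39^256≡61.
Since 372 = 4 + 16 + 32 + 64 + 256 in binary, 39^372 ≡ 41·61·21·41·61 ≡ 21 (mod 100).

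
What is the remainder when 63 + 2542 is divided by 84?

1

Dividing 2542 by 84 gives quotient 30 and remainder 22.
(63 + 22) mod 84 = 1.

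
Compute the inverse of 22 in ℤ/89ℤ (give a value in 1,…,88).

85

22·85 = 1870 = 21·89 + 1, so 22⁻¹ ≡ 85 (mod 89).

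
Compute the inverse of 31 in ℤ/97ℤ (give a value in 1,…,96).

72

31·72 = 2232 = 23·97 + 1, so 31⁻¹ ≡ 72 (mod 97).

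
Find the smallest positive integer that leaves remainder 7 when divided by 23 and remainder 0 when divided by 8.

x ≡ 0 (mod 8) gives x ∈ {0, 8, 16, 24, 32, 40, 48, 56, …}.
The first of these with x mod 23 = 7 is 168.

168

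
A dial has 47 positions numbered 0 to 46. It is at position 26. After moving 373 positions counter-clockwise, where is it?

Dividing 373 by 47 gives quotient 7 and remainder 44.
(26 − 44) mod 47 = 29.

29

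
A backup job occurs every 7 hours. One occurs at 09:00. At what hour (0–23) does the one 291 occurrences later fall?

291·7 = 2037.
2037 − 84·24 = 21, so 2037 ≡ 21 (mod 24).
(9 + 21) mod 24 = 6.

6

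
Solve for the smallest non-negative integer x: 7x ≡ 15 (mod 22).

21

7⁻¹ ≡ 19 (mod 22) because 7·19 = 133 = 6·22 + 1.
Multiplying both sides by 19: x ≡ 19·15 = 285 ≡ 21 (mod 22).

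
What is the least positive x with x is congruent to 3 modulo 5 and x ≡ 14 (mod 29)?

43

x ≡ 3 (mod 5) gives x ∈ {3, 8, 13, 18, 23, 28, 33, 38, …}.
The first of these with x mod 29 = 14 is 43.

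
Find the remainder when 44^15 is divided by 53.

By repeated squaring mod 53: 44^1≡44, 44^2≡28, 44^4≡42, 44^8≡15.
Since 15 = 1 + 2 + 4 + 8 in binary, 44^15 ≡ 44·28·42·15 ≡ 28 (mod 53).

28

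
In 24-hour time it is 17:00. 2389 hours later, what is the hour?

6

2389 = 99·24 + 13, so 2389 mod 24 = 13.
(17 + 13) mod 24 = 6.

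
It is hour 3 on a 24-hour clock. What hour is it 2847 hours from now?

18

2847 = 118·24 + 15, so 2847 mod 24 = 15.
(3 + 15) mod 24 = 18.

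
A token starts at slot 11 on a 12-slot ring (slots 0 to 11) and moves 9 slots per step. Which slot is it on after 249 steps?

8

249·9 = 2241.
2241 = 186·12 + 9, so 2241 mod 12 = 9.
(11 + 9) mod 12 = 8.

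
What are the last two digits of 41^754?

Successive squares of 41 mod 100: 41^1≡41, 41^2≡81, 41^4≡61, 41^8≡21, 41^16≡41, 41^32≡81, 41^64≡61, 41^128≡21, 41^256≡41, 41^512≡81.
754 = 2 + 16 + 32 + 64 + 128 + 512, so 41^754 ≡ 81·41·81·61·21·81 ≡ 61 (mod 100).

61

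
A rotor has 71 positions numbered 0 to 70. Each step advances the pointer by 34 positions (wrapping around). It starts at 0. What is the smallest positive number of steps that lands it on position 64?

The inverse of 34 mod 71 is 23 (since 34·23 = 782 ≡ 1).
Multiplying both sides by 23: x ≡ 23·64 = 1472 ≡ 52 (mod 71).

52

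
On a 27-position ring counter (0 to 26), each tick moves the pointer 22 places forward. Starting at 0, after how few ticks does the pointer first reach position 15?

22⁻¹ ≡ 16 (mod 27) because 22·16 = 352 = 13·27 + 1.
So x ≡ 16·15 = 240 ≡ 24 (mod 27).

24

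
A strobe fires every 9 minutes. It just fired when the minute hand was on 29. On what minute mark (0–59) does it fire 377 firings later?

2

377·9 = 3393.
3393 = 56·60 + 33, so 3393 mod 60 = 33.
(29 + 33) mod 60 = 2.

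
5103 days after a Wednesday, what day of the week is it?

5103 mod 7 = 0 (since 729·7 = 5103).
Wednesday + 0 days → Wednesday.

Wednesday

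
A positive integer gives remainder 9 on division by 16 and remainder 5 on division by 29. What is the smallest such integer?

121

x ≡ 9 (mod 16) gives x ∈ {9, 25, 41, 57, 73, 89, 105, 121}.
The first of these with x mod 29 = 5 is 121.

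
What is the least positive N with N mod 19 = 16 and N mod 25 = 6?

206

x ≡ 16 (mod 19) gives x ∈ {16, 35, 54, 73, 92, 111, 130, 149, …}.
The first of these with x mod 25 = 6 is 206.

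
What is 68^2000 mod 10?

Last digits of 8^n: 8, 4, 2, 6 (period 4).
2000 mod 4 = 0, so the last digit matches 8^4 = 6.

6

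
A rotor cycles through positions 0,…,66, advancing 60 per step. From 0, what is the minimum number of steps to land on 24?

60⁻¹ ≡ 19 (mod 67) because 60·19 = 1140 = 17·67 + 1.
Multiplying both sides by 19: x ≡ 19·24 = 456 ≡ 54 (mod 67).
Check: 60·54 = 3240 = 48·67 + 24.

54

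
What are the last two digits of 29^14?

81

Square-and-reduce mod 100: 29^1≡29, 29^2≡41, 29^4≡81, 29^8≡61.
Since 14 = 2 + 4 + 8 in binary, 29^14 ≡ 41·81·61 ≡ 81 (mod 100).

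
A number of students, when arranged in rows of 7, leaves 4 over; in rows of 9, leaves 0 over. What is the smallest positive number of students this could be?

x ≡ 4 (mod 7) gives x ∈ {4, 11, 18}.
The first of these with x mod 9 = 0 is 18.

18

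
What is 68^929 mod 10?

Powers of 8 mod 10 repeat with period 4: 8, 4, 2, 6.
929 leaves remainder 1 on division by 4, so 68^929 ends in 8.

8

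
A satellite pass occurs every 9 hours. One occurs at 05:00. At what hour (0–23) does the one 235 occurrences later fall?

8

235·9 = 2115.
2115 − 88·24 = 3, so 2115 ≡ 3 (mod 24).
(5 + 3) mod 24 = 8.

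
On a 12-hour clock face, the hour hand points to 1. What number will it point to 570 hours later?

Dividing 570 by 12 gives quotient 47 and remainder 6.
1 + 6 → 7 on a 12-hour dial.

7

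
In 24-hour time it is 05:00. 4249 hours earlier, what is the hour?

4

Dividing 4249 by 24 gives quotient 177 and remainder 1.
(5 − 1) mod 24 = 4.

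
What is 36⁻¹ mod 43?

6

43 = 1·36 + 7
36 = 5·7 + 1
7 = 7·1 + 0
Back-substituting gives 36·6 ≡ 1 (mod 43).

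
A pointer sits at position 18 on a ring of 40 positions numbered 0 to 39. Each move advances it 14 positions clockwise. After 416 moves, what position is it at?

416·14 = 5824.
5824 − 145·40 = 24, so 5824 ≡ 24 (mod 40).
(18 + 24) mod 40 = 2.

2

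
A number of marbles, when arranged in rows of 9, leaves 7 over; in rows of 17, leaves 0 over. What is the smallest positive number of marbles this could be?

34

Since 17·8 ≡ 1 (mod 9), take x = 0 + 17·((7−0)·8 mod 9) = 0 + 17·2 = 34.
Check: 34 mod 9 = 7, 34 mod 17 = 0.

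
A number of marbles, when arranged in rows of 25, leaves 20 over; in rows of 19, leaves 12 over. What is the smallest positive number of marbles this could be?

145

Since 19·4 ≡ 1 (mod 25), take x = 12 + 19·((20−12)·4 mod 25) = 12 + 19·7 = 145.
Check: 145 mod 25 = 20, 145 mod 19 = 12.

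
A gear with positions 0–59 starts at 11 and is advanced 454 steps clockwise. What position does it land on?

454 = 7·60 + 34, so 454 mod 60 = 34.
(11 + 34) mod 60 = 45.

45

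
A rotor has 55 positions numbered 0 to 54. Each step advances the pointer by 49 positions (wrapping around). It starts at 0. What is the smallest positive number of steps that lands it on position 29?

The inverse of 49 mod 55 is 9 (since 49·9 = 441 ≡ 1).
Multiplying both sides by 9: x ≡ 9·29 = 261 ≡ 41 (mod 55).

41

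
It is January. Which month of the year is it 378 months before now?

378 mod 12 = 6 (since 31·12 = 372).
January − 6 months → July.

July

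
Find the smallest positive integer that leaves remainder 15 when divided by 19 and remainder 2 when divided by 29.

205

x ≡ 15 (mod 19) gives x ∈ {15, 34, 53, 72, 91, 110, 129, 148, …}.
The first of these with x mod 29 = 2 is 205.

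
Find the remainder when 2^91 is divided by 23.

8

Square-and-reduce mod 23: 2^1≡2, 2^2≡4, 2^4≡16, 2^8≡3, 2^16≡9, 2^32≡12, 2^64≡6.
Since 91 = 1 + 2 + 8 + 16 + 64 in binary, 2^91 ≡ 2·4·3·9·6 ≡ 8 (mod 23).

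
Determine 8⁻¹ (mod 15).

8·2 = 16 = 1·15 + 1, so 8⁻¹ ≡ 2 (mod 15).

2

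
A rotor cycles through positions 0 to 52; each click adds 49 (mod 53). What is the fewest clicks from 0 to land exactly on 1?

53 = 1·49 + 4
49 = 12·4 + 1
4 = 4·1 + 0
Back-substituting gives 49·13 ≡ 1 (mod 53).

13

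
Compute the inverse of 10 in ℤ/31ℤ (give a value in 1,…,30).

10·28 = 280 = 9·31 + 1, so 10⁻¹ ≡ 28 (mod 31).

28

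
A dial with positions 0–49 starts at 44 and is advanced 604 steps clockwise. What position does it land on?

604 = 12·50 + 4, so 604 mod 50 = 4.
(44 + 4) mod 50 = 48.

48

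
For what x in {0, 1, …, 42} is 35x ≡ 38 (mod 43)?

35⁻¹ ≡ 16 (mod 43) because 35·16 = 560 = 13·43 + 1.
So x ≡ 16·38 = 608 ≡ 6 (mod 43).
Check: 35·6 = 210 = 4·43 + 38.

6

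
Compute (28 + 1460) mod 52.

1460 mod 52 = 4 (since 28·52 = 1456).
(28 + 4) mod 52 = 32.

32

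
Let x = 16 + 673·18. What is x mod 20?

10

673·18 = 12114.
Dividing 12114 by 20 gives quotient 605 and remainder 14.
(16 + 14) mod 20 = 10.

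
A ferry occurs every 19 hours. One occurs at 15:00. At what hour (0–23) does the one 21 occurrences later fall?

21·19 = 399.
399 mod 24 = 15 (since 16·24 = 384).
(15 + 15) mod 24 = 6.

6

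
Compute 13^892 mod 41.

Successive squares of 13 mod 41: 13^1≡13, 13^2≡5, 13^4≡25, 13^8≡10, 13^16≡18, 13^32≡37, 13^64≡16, 13^128≡10, 13^256≡18, 13^512≡37.
Since 892 = 4 + 8 + 16 + 32 + 64 + 256 + 512 in binary, 13^892 ≡ 25·10·18·37·16·18·37 ≡ 4 (mod 41).

4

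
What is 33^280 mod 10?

1

The units digit of 33^n cycles with period 4: 3, 9, 7, 1, …
280 mod 4 = 0, so the last digit matches 3^4 = 1.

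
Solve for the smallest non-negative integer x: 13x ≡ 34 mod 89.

The inverse of 13 mod 89 is 48 (since 13·48 = 624 ≡ 1).
So x ≡ 48·34 = 1632 ≡ 30 (mod 89).

30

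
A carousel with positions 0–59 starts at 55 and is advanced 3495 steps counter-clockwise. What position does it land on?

40

Dividing 3495 by 60 gives quotient 58 and remainder 15.
(55 − 15) mod 60 = 40.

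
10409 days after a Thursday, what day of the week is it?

Dividing 10409 by 7 gives quotient 1487 and remainder 0.
Thursday + 0 days → Thursday.

Thursday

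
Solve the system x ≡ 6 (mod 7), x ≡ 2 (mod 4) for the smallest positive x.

6

x ≡ 2 (mod 4) gives x ∈ {2, 6}.
The first of these with x mod 7 = 6 is 6.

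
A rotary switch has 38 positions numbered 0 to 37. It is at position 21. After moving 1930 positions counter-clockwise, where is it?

29

1930 = 50·38 + 30, so 1930 mod 38 = 30.
(21 − 30) mod 38 = 29.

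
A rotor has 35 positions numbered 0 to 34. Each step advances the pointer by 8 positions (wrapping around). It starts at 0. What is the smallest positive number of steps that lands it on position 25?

25

The inverse of 8 mod 35 is 22 (since 8·22 = 176 ≡ 1).
So x ≡ 22·25 = 550 ≡ 25 (mod 35).
Check: 8·25 = 200 = 5·35 + 25.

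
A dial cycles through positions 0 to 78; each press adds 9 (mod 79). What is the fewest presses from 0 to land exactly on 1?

79 = 8·9 + 7
9 = 1·7 + 2
7 = 3·2 + 1
2 = 2·1 + 0
Back-substituting gives 9·44 ≡ 1 (mod 79).

44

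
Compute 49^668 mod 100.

1

Square-and-reduce mod 100: 49^1≡49, 49^2≡1, 49^4≡1, 49^8≡1, 49^16≡1, 49^32≡1, 49^64≡1, 49^128≡1, 49^256≡1, 49^512≡1.
668 = 4 + 8 + 16 + 128 + 512, so 49^668 ≡ 1·1·1·1·1 ≡ 1 (mod 100).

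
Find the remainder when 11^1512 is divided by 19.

1

Successive squares of 11 mod 19: 11^1≡11, 11^2≡7, 11^4≡11, 11^8≡7, 11^16≡11, 11^32≡7, 11^64≡11, 11^128≡7, 11^256≡11, 11^512≡7, 11^1024≡11.
Since 1512 = 8 + 32 + 64 + 128 + 256 + 1024 in binary, 11^1512 ≡ 7·7·11·7·11·11 ≡ 1 (mod 19).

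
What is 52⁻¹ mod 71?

52·56 = 2912 = 41·71 + 1, so 52⁻¹ ≡ 56 (mod 71).

56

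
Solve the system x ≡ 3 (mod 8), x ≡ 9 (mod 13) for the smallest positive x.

x ≡ 3 (mod 8) gives x ∈ {3, 11, 19, 27, 35}.
The first of these with x mod 13 = 9 is 35.

35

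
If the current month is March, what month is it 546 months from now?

546 − 45·12 = 6, so 546 ≡ 6 (mod 12).
March + 6 months → September.

September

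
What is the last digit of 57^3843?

Last digits of 7^n: 7, 9, 3, 1 (period 4).
3843 leaves remainder 3 on division by 4, so 57^3843 ends in 3.

3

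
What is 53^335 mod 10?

Last digits of 3^n: 3, 9, 7, 1 (period 4).
335 mod 4 = 3, so the last digit matches 3^3 = 7.

7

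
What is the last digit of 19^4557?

9

Last digits of 9^n: 9, 1 (period 2).
4557 mod 2 = 1, so the last digit matches 9^1 = 9.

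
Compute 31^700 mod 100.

Square-and-reduce mod 100: 31^1≡31, 31^2≡61, 31^4≡21, 31^8≡41, 31^16≡81, 31^32≡61, 31^64≡21, 31^128≡41, 31^256≡81, 31^512≡61.
Since 700 = 4 + 8 + 16 + 32 + 128 + 512 in binary, 31^700 ≡ 21·41·81·61·41·61 ≡ 1 (mod 100).

1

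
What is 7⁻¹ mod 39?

7·28 = 196 = 5·39 + 1, so 7⁻¹ ≡ 28 (mod 39).

28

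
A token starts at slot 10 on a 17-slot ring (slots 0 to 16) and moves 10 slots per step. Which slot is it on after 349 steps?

15

349·10 = 3490.
3490 = 205·17 + 5, so 3490 mod 17 = 5.
(10 + 5) mod 17 = 15.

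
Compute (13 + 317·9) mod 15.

1

317·9 = 2853.
2853 mod 15 = 3 (since 190·15 = 2850).
(13 + 3) mod 15 = 1.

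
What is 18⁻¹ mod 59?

23

59 = 3·18 + 5
18 = 3·5 + 3
5 = 1·3 + 2
3 = 1·2 + 1
2 = 2·1 + 0
Back-substituting gives 18·23 ≡ 1 (mod 59).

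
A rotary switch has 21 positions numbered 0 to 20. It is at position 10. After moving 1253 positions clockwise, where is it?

1253 = 59·21 + 14, so 1253 mod 21 = 14.
(10 + 14) mod 21 = 3.

3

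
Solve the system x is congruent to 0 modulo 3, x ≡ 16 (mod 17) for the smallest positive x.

Since 17·2 ≡ 1 (mod 3), take x = 16 + 17·((0−16)·2 mod 3) = 16 + 17·1 = 33.
Check: 33 mod 3 = 0, 33 mod 17 = 16.

33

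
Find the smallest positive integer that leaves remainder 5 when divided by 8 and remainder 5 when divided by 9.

5

x ≡ 5 (mod 8) gives x ∈ {5}.
The first of these with x mod 9 = 5 is 5.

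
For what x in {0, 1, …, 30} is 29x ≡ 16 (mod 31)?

The inverse of 29 mod 31 is 15 (since 29·15 = 435 ≡ 1).
Multiplying both sides by 15: x ≡ 15·16 = 240 ≡ 23 (mod 31).
Check: 29·23 = 667 = 21·31 + 16.

23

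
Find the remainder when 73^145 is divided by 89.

Square-and-reduce mod 89: 73^1≡73, 73^2≡78, 73^4≡32, 73^8≡45, 73^16≡67, 73^32≡39, 73^64≡8, 73^128≡64.
Since 145 = 1 + 16 + 128 in binary, 73^145 ≡ 73·67·64 ≡ 11 (mod 89).

11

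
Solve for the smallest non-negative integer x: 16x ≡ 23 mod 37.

13

The inverse of 16 mod 37 is 7 (since 16·7 = 112 ≡ 1).
So x ≡ 7·23 = 161 ≡ 13 (mod 37).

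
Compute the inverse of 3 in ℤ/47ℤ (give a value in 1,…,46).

16

3·16 = 48 = 1·47 + 1, so 3⁻¹ ≡ 16 (mod 47).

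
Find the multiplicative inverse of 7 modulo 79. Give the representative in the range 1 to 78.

34

7·34 = 238 = 3·79 + 1, so 7⁻¹ ≡ 34 (mod 79).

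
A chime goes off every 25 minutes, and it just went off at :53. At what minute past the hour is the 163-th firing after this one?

48

163·25 = 4075.
4075 − 67·60 = 55, so 4075 ≡ 55 (mod 60).
(53 + 55) mod 60 = 48.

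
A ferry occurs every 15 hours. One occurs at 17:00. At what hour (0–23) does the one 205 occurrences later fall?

205·15 = 3075.
Dividing 3075 by 24 gives quotient 128 and remainder 3.
(17 + 3) mod 24 = 20.

20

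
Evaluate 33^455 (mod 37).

By repeated squaring mod 37: 33^1≡33, 33^2≡16, 33^4≡34, 33^8≡9, 33^16≡7, 33^32≡12, 33^64≡33, 33^128≡16, 33^256≡34.
455 = 1 + 2 + 4 + 64 + 128 + 256, so 33^455 ≡ 33·16·34·33·16·34 ≡ 12 (mod 37).

12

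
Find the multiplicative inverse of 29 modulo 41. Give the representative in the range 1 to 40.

29·17 = 493 = 12·41 + 1, so 29⁻¹ ≡ 17 (mod 41).

17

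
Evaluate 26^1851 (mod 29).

Successive squares of 26 mod 29: 26^1≡26, 26^2≡9, 26^4≡23, 26^8≡7, 26^16≡20, 26^32≡23, 26^64≡7, 26^128≡20, 26^256≡23, 26^512≡7, 26^1024≡20.
1851 = 1 + 2 + 8 + 16 + 32 + 256 + 512 + 1024, so 26^1851 ≡ 26·9·7·20·23·23·7·20 ≡ 2 (mod 29).

2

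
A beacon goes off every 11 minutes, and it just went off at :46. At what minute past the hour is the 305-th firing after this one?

41

305·11 = 3355.
3355 − 55·60 = 55, so 3355 ≡ 55 (mod 60).
(46 + 55) mod 60 = 41.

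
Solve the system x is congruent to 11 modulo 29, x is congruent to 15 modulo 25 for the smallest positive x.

40

x ≡ 15 (mod 25) gives x ∈ {15, 40}.
The first of these with x mod 29 = 11 is 40.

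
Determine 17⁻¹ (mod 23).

23 = 1·17 + 6
17 = 2·6 + 5
6 = 1·5 + 1
5 = 5·1 + 0
Back-substituting gives 17·19 ≡ 1 (mod 23).

19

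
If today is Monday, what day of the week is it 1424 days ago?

Friday

1424 = 203·7 + 3, so 1424 mod 7 = 3.
Monday − 3 days → Friday.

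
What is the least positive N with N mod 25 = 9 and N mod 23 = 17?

x ≡ 17 (mod 23) gives x ∈ {17, 40, 63, 86, 109}.
The first of these with x mod 25 = 9 is 109.

109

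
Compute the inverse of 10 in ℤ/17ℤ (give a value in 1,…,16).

12

17 = 1·10 + 7
10 = 1·7 + 3
7 = 2·3 + 1
3 = 3·1 + 0
Back-substituting gives 10·12 ≡ 1 (mod 17).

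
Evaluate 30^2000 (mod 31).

1

Square-and-reduce mod 31: 30^1≡30, 30^2≡1, 30^4≡1, 30^8≡1, 30^16≡1, 30^32≡1, 30^64≡1, 30^128≡1, 30^256≡1, 30^512≡1, 30^1024≡1.
Since 2000 = 16 + 64 + 128 + 256 + 512 + 1024 in binary, 30^2000 ≡ 1·1·1·1·1·1 ≡ 1 (mod 31).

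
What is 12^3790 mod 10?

The units digit of 12^n cycles with period 4: 2, 4, 8, 6, …
3790 mod 4 = 2, so the last digit matches 2^2 = 4.

4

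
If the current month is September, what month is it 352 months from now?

Dividing 352 by 12 gives quotient 29 and remainder 4.
September + 4 months → January.

January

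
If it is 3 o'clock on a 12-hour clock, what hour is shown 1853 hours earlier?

10

1853 − 154·12 = 5, so 1853 ≡ 5 (mod 12).
3 − 5 → 10 on a 12-hour dial.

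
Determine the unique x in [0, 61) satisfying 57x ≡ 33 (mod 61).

7

The inverse of 57 mod 61 is 15 (since 57·15 = 855 ≡ 1).
Multiplying both sides by 15: x ≡ 15·33 = 495 ≡ 7 (mod 61).
Check: 57·7 = 399 = 6·61 + 33.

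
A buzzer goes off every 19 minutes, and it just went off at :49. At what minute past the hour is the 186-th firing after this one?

186·19 = 3534.
3534 − 58·60 = 54, so 3534 ≡ 54 (mod 60).
(49 + 54) mod 60 = 43.

43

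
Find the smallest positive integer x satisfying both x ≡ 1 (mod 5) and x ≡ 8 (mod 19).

46

x ≡ 1 (mod 5) gives x ∈ {1, 6, 11, 16, 21, 26, 31, 36, …}.
The first of these with x mod 19 = 8 is 46.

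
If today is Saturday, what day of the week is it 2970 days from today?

2970 − 424·7 = 2, so 2970 ≡ 2 (mod 7).
Saturday + 2 days → Monday.

Monday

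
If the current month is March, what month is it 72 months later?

72 mod 12 = 0 (since 6·12 = 72).
March + 0 months → March.

March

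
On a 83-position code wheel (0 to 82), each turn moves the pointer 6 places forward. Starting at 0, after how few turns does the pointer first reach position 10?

57

The inverse of 6 mod 83 is 14 (since 6·14 = 84 ≡ 1).
So x ≡ 14·10 = 140 ≡ 57 (mod 83).
Check: 6·57 = 342 = 4·83 + 10.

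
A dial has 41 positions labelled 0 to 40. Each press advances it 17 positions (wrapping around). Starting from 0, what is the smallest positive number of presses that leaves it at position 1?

29

17·29 = 493 = 12·41 + 1, so 17⁻¹ ≡ 29 (mod 41).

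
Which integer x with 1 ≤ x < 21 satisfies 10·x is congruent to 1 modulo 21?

10·19 = 190 = 9·21 + 1, so 10⁻¹ ≡ 19 (mod 21).

19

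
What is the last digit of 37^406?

9

Powers of 7 mod 10 repeat with period 4: 7, 9, 3, 1.
406 leaves remainder 2 on division by 4, so 37^406 ends in 9.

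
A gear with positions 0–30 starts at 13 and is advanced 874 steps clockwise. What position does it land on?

874 mod 31 = 6 (since 28·31 = 868).
(13 + 6) mod 31 = 19.

19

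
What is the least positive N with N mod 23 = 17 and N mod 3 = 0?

63

Since 3·8 ≡ 1 (mod 23), take x = 0 + 3·((17−0)·8 mod 23) = 0 + 3·21 = 63.
Check: 63 mod 23 = 17, 63 mod 3 = 0.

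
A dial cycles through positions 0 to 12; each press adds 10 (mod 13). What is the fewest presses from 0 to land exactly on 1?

4

13 = 1·10 + 3
10 = 3·3 + 1
3 = 3·1 + 0
Back-substituting gives 10·4 ≡ 1 (mod 13).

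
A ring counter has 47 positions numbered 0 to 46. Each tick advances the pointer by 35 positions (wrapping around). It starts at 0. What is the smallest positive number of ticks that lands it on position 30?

21

The inverse of 35 mod 47 is 43 (since 35·43 = 1505 ≡ 1).
So x ≡ 43·30 = 1290 ≡ 21 (mod 47).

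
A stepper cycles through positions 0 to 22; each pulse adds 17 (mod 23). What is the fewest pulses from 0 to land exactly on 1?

17·19 = 323 = 14·23 + 1, so 17⁻¹ ≡ 19 (mod 23).

19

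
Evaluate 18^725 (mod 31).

25

By repeated squaring mod 31: 18^1≡18, 18^2≡14, 18^4≡10, 18^8≡7, 18^16≡18, 18^32≡14, 18^64≡10, 18^128≡7, 18^256≡18, 18^512≡14.
725 = 1 + 4 + 16 + 64 + 128 + 512, so 18^725 ≡ 18·10·18·10·7·14 ≡ 25 (mod 31).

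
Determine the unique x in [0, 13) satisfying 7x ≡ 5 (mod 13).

10

The inverse of 7 mod 13 is 2 (since 7·2 = 14 ≡ 1).
So x ≡ 2·5 = 10 ≡ 10 (mod 13).
Check: 7·10 = 70 = 5·13 + 5.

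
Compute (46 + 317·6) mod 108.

4

317·6 = 1902.
1902 mod 108 = 66 (since 17·108 = 1836).
(46 + 66) mod 108 = 4.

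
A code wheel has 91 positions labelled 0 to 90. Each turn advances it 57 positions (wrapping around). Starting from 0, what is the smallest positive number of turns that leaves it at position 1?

91 = 1·57 + 34
57 = 1·34 + 23
34 = 1·23 + 11
23 = 2·11 + 1
11 = 11·1 + 0
Back-substituting gives 57·8 ≡ 1 (mod 91).

8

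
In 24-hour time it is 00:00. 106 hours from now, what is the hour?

10

106 − 4·24 = 10, so 106 ≡ 10 (mod 24).
(0 + 10) mod 24 = 10.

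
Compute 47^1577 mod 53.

By repeated squaring mod 53: 47^1≡47, 47^2≡36, 47^4≡24, 47^8≡46, 47^16≡49, 47^32≡16, 47^64≡44, 47^128≡28, 47^256≡42, 47^512≡15, 47^1024≡13.
Since 1577 = 1 + 8 + 32 + 512 + 1024 in binary, 47^1577 ≡ 47·46·16·15·13 ≡ 24 (mod 53).

24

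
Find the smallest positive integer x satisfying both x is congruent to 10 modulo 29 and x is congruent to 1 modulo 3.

x ≡ 1 (mod 3) gives x ∈ {1, 4, 7, 10}.
The first of these with x mod 29 = 10 is 10.

10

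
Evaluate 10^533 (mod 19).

14

Successive squares of 10 mod 19: 10^1≡10, 10^2≡5, 10^4≡6, 10^8≡17, 10^16≡4, 10^32≡16, 10^64≡9, 10^128≡5, 10^256≡6, 10^512≡17.
533 = 1 + 4 + 16 + 512, so 10^533 ≡ 10·6·4·17 ≡ 14 (mod 19).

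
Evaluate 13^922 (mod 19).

4

Successive squares of 13 mod 19: 13^1≡13, 13^2≡17, 13^4≡4, 13^8≡16, 13^16≡9, 13^32≡5, 13^64≡6, 13^128≡17, 13^256≡4, 13^512≡16.
Since 922 = 2 + 8 + 16 + 128 + 256 + 512 in binary, 13^922 ≡ 17·16·9·17·4·16 ≡ 4 (mod 19).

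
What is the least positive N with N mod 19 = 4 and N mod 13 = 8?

x ≡ 8 (mod 13) gives x ∈ {8, 21, 34, 47, 60, 73, 86, 99}.
The first of these with x mod 19 = 4 is 99.

99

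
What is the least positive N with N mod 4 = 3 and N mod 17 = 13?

47

Since 17·1 ≡ 1 (mod 4), take x = 13 + 17·((3−13)·1 mod 4) = 13 + 17·2 = 47.
Check: 47 mod 4 = 3, 47 mod 17 = 13.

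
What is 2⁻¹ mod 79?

40

2·40 = 80 = 1·79 + 1, so 2⁻¹ ≡ 40 (mod 79).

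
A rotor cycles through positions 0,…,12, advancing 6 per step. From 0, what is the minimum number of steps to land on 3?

7

6⁻¹ ≡ 11 (mod 13) because 6·11 = 66 = 5·13 + 1.
So x ≡ 11·3 = 33 ≡ 7 (mod 13).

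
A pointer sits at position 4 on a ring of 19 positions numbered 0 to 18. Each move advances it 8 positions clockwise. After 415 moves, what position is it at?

415·8 = 3320.
3320 − 174·19 = 14, so 3320 ≡ 14 (mod 19).
(4 + 14) mod 19 = 18.

18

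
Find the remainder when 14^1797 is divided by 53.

12

Square-and-reduce mod 53: 14^1≡14, 14^2≡37, 14^4≡44, 14^8≡28, 14^16≡42, 14^32≡15, 14^64≡13, 14^128≡10, 14^256≡47, 14^512≡36, 14^1024≡24.
1797 = 1 + 4 + 256 + 512 + 1024, so 14^1797 ≡ 14·44·47·36·24 ≡ 12 (mod 53).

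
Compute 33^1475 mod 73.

42

Square-and-reduce mod 73: 33^1≡33, 33^2≡67, 33^4≡36, 33^8≡55, 33^16≡32, 33^32≡2, 33^64≡4, 33^128≡16, 33^256≡37, 33^512≡55, 33^1024≡32.
Since 1475 = 1 + 2 + 64 + 128 + 256 + 1024 in binary, 33^1475 ≡ 33·67·4·16·37·32 ≡ 42 (mod 73).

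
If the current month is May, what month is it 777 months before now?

August

Dividing 777 by 12 gives quotient 64 and remainder 9.
May − 9 months → August.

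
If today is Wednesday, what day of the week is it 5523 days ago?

Wednesday

Dividing 5523 by 7 gives quotient 789 and remainder 0.
Wednesday − 0 days → Wednesday.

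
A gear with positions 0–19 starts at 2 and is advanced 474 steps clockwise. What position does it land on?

16

474 mod 20 = 14 (since 23·20 = 460).
(2 + 14) mod 20 = 16.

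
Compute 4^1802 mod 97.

By repeated squaring mod 97: 4^1≡4, 4^2≡16, 4^4≡62, 4^8≡61, 4^16≡35, 4^32≡61, 4^64≡35, 4^128≡61, 4^256≡35, 4^512≡61, 4^1024≡35.
Since 1802 = 2 + 8 + 256 + 512 + 1024 in binary, 4^1802 ≡ 16·61·35·61·35 ≡ 16 (mod 97).

16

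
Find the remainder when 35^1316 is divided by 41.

Successive squares of 35 mod 41: 35^1≡35, 35^2≡36, 35^4≡25, 35^8≡10, 35^16≡18, 35^32≡37, 35^64≡16, 35^128≡10, 35^256≡18, 35^512≡37, 35^1024≡16.
Since 1316 = 4 + 32 + 256 + 1024 in binary, 35^1316 ≡ 25·37·18·16 ≡ 23 (mod 41).

23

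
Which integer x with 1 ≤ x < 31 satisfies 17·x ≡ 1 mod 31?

31 = 1·17 + 14
17 = 1·14 + 3
14 = 4·3 + 2
3 = 1·2 + 1
2 = 2·1 + 0
Back-substituting gives 17·11 ≡ 1 (mod 31).

11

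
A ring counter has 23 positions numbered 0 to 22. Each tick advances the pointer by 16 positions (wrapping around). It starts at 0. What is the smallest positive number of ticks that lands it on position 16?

The inverse of 16 mod 23 is 13 (since 16·13 = 208 ≡ 1).
So x ≡ 13·16 = 208 ≡ 1 (mod 23).

1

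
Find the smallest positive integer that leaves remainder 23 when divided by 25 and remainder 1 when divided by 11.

Since 11·16 ≡ 1 (mod 25), take x = 1 + 11·((23−1)·16 mod 25) = 1 + 11·2 = 23.
Check: 23 mod 25 = 23, 23 mod 11 = 1.

23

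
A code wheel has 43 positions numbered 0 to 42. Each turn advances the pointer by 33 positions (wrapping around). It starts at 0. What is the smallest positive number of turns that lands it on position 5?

The inverse of 33 mod 43 is 30 (since 33·30 = 990 ≡ 1).
So x ≡ 30·5 = 150 ≡ 21 (mod 43).
Check: 33·21 = 693 = 16·43 + 5.

21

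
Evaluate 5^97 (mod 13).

5

By repeated squaring mod 13: 5^1≡5, 5^2≡12, 5^4≡1, 5^8≡1, 5^16≡1, 5^32≡1, 5^64≡1.
97 = 1 + 32 + 64, so 5^97 ≡ 5·1·1 ≡ 5 (mod 13).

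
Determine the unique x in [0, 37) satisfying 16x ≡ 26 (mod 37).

34

16⁻¹ ≡ 7 (mod 37) because 16·7 = 112 = 3·37 + 1.
So x ≡ 7·26 = 182 ≡ 34 (mod 37).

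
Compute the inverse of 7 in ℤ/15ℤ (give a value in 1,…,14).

7·13 = 91 = 6·15 + 1, so 7⁻¹ ≡ 13 (mod 15).

13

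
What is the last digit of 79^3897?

Last digits of 9^n: 9, 1 (period 2).
3897 leaves remainder 1 on division by 2, so 79^3897 ends in 9.

9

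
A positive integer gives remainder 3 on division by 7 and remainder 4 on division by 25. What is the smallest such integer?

129

x ≡ 3 (mod 7) gives x ∈ {3, 10, 17, 24, 31, 38, 45, 52, …}.
The first of these with x mod 25 = 4 is 129.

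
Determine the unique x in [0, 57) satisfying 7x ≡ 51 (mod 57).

48

The inverse of 7 mod 57 is 49 (since 7·49 = 343 ≡ 1).
So x ≡ 49·51 = 2499 ≡ 48 (mod 57).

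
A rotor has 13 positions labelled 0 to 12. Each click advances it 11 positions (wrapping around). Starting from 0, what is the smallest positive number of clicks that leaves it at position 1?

13 = 1·11 + 2
11 = 5·2 + 1
2 = 2·1 + 0
Back-substituting gives 11·6 ≡ 1 (mod 13).

6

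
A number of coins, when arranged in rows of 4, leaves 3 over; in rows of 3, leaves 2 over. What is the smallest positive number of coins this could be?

Since 3·3 ≡ 1 (mod 4), take x = 2 + 3·((3−2)·3 mod 4) = 2 + 3·3 = 11.
Check: 11 mod 4 = 3, 11 mod 3 = 2.

11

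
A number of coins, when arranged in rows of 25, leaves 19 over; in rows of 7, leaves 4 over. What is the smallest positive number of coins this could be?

x ≡ 4 (mod 7) gives x ∈ {4, 11, 18, 25, 32, 39, 46, 53, …}.
The first of these with x mod 25 = 19 is 144.

144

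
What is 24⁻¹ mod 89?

89 = 3·24 + 17
24 = 1·17 + 7
17 = 2·7 + 3
7 = 2·3 + 1
3 = 3·1 + 0
Back-substituting gives 24·26 ≡ 1 (mod 89).

26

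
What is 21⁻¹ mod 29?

18

29 = 1·21 + 8
21 = 2·8 + 5
8 = 1·5 + 3
5 = 1·3 + 2
3 = 1·2 + 1
2 = 2·1 + 0
Back-substituting gives 21·18 ≡ 1 (mod 29).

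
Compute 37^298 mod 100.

Successive squares of 37 mod 100: 37^1≡37, 37^2≡69, 37^4≡61, 37^8≡21, 37^16≡41, 37^32≡81, 37^64≡61, 37^128≡21, 37^256≡41.
298 = 2 + 8 + 32 + 256, so 37^298 ≡ 69·21·81·41 ≡ 29 (mod 100).

29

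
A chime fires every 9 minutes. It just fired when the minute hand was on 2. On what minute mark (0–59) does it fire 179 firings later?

179·9 = 1611.
1611 = 26·60 + 51, so 1611 mod 60 = 51.
(2 + 51) mod 60 = 53.

53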